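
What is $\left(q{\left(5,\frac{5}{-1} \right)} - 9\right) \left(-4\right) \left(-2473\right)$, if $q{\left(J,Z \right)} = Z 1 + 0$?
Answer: $-138488$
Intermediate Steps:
$q{\left(J,Z \right)} = Z$ ($q{\left(J,Z \right)} = Z + 0 = Z$)
$\left(q{\left(5,\frac{5}{-1} \right)} - 9\right) \left(-4\right) \left(-2473\right) = \left(\frac{5}{-1} - 9\right) \left(-4\right) \left(-2473\right) = \left(5 \left(-1\right) - 9\right) \left(-4\right) \left(-2473\right) = \left(-5 - 9\right) \left(-4\right) \left(-2473\right) = \left(-14\right) \left(-4\right) \left(-2473\right) = 56 \left(-2473\right) = -138488$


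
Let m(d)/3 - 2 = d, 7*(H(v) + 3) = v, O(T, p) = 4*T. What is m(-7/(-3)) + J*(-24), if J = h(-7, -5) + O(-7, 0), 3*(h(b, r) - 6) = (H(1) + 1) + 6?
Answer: 3555/7 ≈ 507.86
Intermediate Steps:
H(v) = -3 + v/7
m(d) = 6 + 3*d
h(b, r) = 155/21 (h(b, r) = 6 + (((-3 + (⅐)*1) + 1) + 6)/3 = 6 + (((-3 + ⅐) + 1) + 6)/3 = 6 + ((-20/7 + 1) + 6)/3 = 6 + (-13/7 + 6)/3 = 6 + (⅓)*(29/7) = 6 + 29/21 = 155/21)
J = -433/21 (J = 155/21 + 4*(-7) = 155/21 - 28 = -433/21 ≈ -20.619)
m(-7/(-3)) + J*(-24) = (6 + 3*(-7/(-3))) - 433/21*(-24) = (6 + 3*(-7*(-⅓))) + 3464/7 = (6 + 3*(7/3)) + 3464/7 = (6 + 7) + 3464/7 = 13 + 3464/7 = 3555/7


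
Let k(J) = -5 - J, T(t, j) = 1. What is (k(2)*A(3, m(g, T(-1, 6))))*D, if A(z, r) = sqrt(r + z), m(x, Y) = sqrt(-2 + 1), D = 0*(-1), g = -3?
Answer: 0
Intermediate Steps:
D = 0
m(x, Y) = I (m(x, Y) = sqrt(-1) = I)
(k(2)*A(3, m(g, T(-1, 6))))*D = ((-5 - 1*2)*sqrt(I + 3))*0 = ((-5 - 2)*sqrt(3 + I))*0 = -7*sqrt(3 + I)*0 = 0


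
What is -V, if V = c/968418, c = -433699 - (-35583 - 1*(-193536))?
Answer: 295826/484209 ≈ 0.61095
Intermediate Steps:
c = -591652 (c = -433699 - (-35583 + 193536) = -433699 - 1*157953 = -433699 - 157953 = -591652)
V = -295826/484209 (V = -591652/968418 = -591652*1/968418 = -295826/484209 ≈ -0.61095)
-V = -1*(-295826/484209) = 295826/484209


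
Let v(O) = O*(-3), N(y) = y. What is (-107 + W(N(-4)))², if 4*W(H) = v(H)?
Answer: 10816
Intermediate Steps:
v(O) = -3*O
W(H) = -3*H/4 (W(H) = (-3*H)/4 = -3*H/4)
(-107 + W(N(-4)))² = (-107 - ¾*(-4))² = (-107 + 3)² = (-104)² = 10816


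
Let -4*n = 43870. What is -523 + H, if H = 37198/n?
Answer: -11546401/21935 ≈ -526.39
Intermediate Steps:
n = -21935/2 (n = -¼*43870 = -21935/2 ≈ -10968.)
H = -74396/21935 (H = 37198/(-21935/2) = 37198*(-2/21935) = -74396/21935 ≈ -3.3917)
-523 + H = -523 - 74396/21935 = -11546401/21935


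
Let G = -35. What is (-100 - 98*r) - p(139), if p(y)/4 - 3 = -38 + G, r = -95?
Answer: 9490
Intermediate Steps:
p(y) = -280 (p(y) = 12 + 4*(-38 - 35) = 12 + 4*(-73) = 12 - 292 = -280)
(-100 - 98*r) - p(139) = (-100 - 98*(-95)) - 1*(-280) = (-100 + 9310) + 280 = 9210 + 280 = 9490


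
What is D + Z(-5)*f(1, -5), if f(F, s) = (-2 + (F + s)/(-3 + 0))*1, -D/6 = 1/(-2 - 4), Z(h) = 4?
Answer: -5/3 ≈ -1.6667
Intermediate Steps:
D = 1 (D = -6/(-2 - 4) = -6/(-6) = -6*(-⅙) = 1)
f(F, s) = -2 - F/3 - s/3 (f(F, s) = (-2 + (F + s)/(-3))*1 = (-2 + (F + s)*(-⅓))*1 = (-2 + (-F/3 - s/3))*1 = (-2 - F/3 - s/3)*1 = -2 - F/3 - s/3)
D + Z(-5)*f(1, -5) = 1 + 4*(-2 - ⅓*1 - ⅓*(-5)) = 1 + 4*(-2 - ⅓ + 5/3) = 1 + 4*(-⅔) = 1 - 8/3 = -5/3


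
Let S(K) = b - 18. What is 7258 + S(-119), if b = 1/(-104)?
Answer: 752959/104 ≈ 7240.0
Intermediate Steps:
b = -1/104 ≈ -0.0096154
S(K) = -1873/104 (S(K) = -1/104 - 18 = -1873/104)
7258 + S(-119) = 7258 - 1873/104 = 752959/104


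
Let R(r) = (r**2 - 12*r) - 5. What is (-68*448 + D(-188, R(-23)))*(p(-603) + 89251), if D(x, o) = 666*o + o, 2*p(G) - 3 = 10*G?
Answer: 43389190800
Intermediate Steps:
p(G) = 3/2 + 5*G (p(G) = 3/2 + (10*G)/2 = 3/2 + 5*G)
R(r) = -5 + r**2 - 12*r
D(x, o) = 667*o
(-68*448 + D(-188, R(-23)))*(p(-603) + 89251) = (-68*448 + 667*(-5 + (-23)**2 - 12*(-23)))*((3/2 + 5*(-603)) + 89251) = (-30464 + 667*(-5 + 529 + 276))*((3/2 - 3015) + 89251) = (-30464 + 667*800)*(-6027/2 + 89251) = (-30464 + 533600)*(172475/2) = 503136*(172475/2) = 43389190800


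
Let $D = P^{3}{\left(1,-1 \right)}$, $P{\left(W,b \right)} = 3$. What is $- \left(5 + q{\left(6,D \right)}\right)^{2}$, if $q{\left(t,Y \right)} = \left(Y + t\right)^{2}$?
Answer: $-1196836$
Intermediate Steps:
$D = 27$ ($D = 3^{3} = 27$)
$- \left(5 + q{\left(6,D \right)}\right)^{2} = - \left(5 + \left(27 + 6\right)^{2}\right)^{2} = - \left(5 + 33^{2}\right)^{2} = - \left(5 + 1089\right)^{2} = - 1094^{2} = \left(-1\right) 1196836 = -1196836$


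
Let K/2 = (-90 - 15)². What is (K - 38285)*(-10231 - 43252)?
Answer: 868296505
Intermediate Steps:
K = 22050 (K = 2*(-90 - 15)² = 2*(-105)² = 2*11025 = 22050)
(K - 38285)*(-10231 - 43252) = (22050 - 38285)*(-10231 - 43252) = -16235*(-53483) = 868296505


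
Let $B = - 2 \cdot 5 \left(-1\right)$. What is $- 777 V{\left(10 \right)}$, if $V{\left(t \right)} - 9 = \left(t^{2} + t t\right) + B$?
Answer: $-170163$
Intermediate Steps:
$B = 10$ ($B = \left(-2\right) \left(-5\right) = 10$)
$V{\left(t \right)} = 19 + 2 t^{2}$ ($V{\left(t \right)} = 9 + \left(\left(t^{2} + t t\right) + 10\right) = 9 + \left(\left(t^{2} + t^{2}\right) + 10\right) = 9 + \left(2 t^{2} + 10\right) = 9 + \left(10 + 2 t^{2}\right) = 19 + 2 t^{2}$)
$- 777 V{\left(10 \right)} = - 777 \left(19 + 2 \cdot 10^{2}\right) = - 777 \left(19 + 2 \cdot 100\right) = - 777 \left(19 + 200\right) = \left(-777\right) 219 = -170163$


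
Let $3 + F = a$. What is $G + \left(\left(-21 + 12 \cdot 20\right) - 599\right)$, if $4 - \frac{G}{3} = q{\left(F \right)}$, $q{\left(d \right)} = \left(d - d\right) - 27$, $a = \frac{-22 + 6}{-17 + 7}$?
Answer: $-287$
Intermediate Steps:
$a = \frac{8}{5}$ ($a = - \frac{16}{-10} = \left(-16\right) \left(- \frac{1}{10}\right) = \frac{8}{5} \approx 1.6$)
$F = - \frac{7}{5}$ ($F = -3 + \frac{8}{5} = - \frac{7}{5} \approx -1.4$)
$q{\left(d \right)} = -27$ ($q{\left(d \right)} = 0 - 27 = -27$)
$G = 93$ ($G = 12 - -81 = 12 + 81 = 93$)
$G + \left(\left(-21 + 12 \cdot 20\right) - 599\right) = 93 + \left(\left(-21 + 12 \cdot 20\right) - 599\right) = 93 + \left(\left(-21 + 240\right) - 599\right) = 93 + \left(219 - 599\right) = 93 - 380 = -287$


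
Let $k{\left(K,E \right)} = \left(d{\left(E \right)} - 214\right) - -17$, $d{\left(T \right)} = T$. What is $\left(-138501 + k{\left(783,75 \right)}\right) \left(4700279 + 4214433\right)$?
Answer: $-1235784121576$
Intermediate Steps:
$k{\left(K,E \right)} = -197 + E$ ($k{\left(K,E \right)} = \left(E - 214\right) - -17 = \left(E - 214\right) + 17 = \left(-214 + E\right) + 17 = -197 + E$)
$\left(-138501 + k{\left(783,75 \right)}\right) \left(4700279 + 4214433\right) = \left(-138501 + \left(-197 + 75\right)\right) \left(4700279 + 4214433\right) = \left(-138501 - 122\right) 8914712 = \left(-138623\right) 8914712 = -1235784121576$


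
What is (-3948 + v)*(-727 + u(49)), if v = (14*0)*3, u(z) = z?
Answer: 2676744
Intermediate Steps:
v = 0 (v = 0*3 = 0)
(-3948 + v)*(-727 + u(49)) = (-3948 + 0)*(-727 + 49) = -3948*(-678) = 2676744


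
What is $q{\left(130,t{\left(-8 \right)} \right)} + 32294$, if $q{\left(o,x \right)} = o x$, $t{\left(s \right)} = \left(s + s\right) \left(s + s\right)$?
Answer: $65574$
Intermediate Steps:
$t{\left(s \right)} = 4 s^{2}$ ($t{\left(s \right)} = 2 s 2 s = 4 s^{2}$)
$q{\left(130,t{\left(-8 \right)} \right)} + 32294 = 130 \cdot 4 \left(-8\right)^{2} + 32294 = 130 \cdot 4 \cdot 64 + 32294 = 130 \cdot 256 + 32294 = 33280 + 32294 = 65574$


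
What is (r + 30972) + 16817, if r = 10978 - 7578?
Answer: 51189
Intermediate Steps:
r = 3400
(r + 30972) + 16817 = (3400 + 30972) + 16817 = 34372 + 16817 = 51189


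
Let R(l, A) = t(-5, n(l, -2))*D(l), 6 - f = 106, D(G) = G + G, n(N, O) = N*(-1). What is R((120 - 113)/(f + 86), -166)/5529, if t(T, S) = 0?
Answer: 0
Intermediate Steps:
n(N, O) = -N
D(G) = 2*G
f = -100 (f = 6 - 1*106 = 6 - 106 = -100)
R(l, A) = 0 (R(l, A) = 0*(2*l) = 0)
R((120 - 113)/(f + 86), -166)/5529 = 0/5529 = 0*(1/5529) = 0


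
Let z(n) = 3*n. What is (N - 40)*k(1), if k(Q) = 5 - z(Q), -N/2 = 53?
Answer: -292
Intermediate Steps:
N = -106 (N = -2*53 = -106)
k(Q) = 5 - 3*Q
(N - 40)*k(1) = (-106 - 40)*(5 - 3*1) = -146*(5 - 3) = -146*2 = -292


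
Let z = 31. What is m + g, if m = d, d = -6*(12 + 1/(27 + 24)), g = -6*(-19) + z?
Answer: 1239/17 ≈ 72.882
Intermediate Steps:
g = 145 (g = -6*(-19) + 31 = 114 + 31 = 145)
d = -1226/17 (d = -6*(12 + 1/51) = -6*613/51 = -1226/17 ≈ -72.118)
m = -1226/17 ≈ -72.118
m + g = -1226/17 + 145 = 1239/17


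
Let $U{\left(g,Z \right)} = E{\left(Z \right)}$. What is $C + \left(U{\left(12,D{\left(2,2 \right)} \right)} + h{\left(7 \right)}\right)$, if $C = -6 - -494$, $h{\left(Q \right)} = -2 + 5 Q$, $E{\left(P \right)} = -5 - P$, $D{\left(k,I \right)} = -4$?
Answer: $520$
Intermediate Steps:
$U{\left(g,Z \right)} = -5 - Z$
$C = 488$ ($C = -6 + 494 = 488$)
$C + \left(U{\left(12,D{\left(2,2 \right)} \right)} + h{\left(7 \right)}\right) = 488 + \left(\left(-5 - -4\right) + \left(-2 + 5 \cdot 7\right)\right) = 488 + \left(\left(-5 + 4\right) + \left(-2 + 35\right)\right) = 488 + \left(-1 + 33\right) = 488 + 32 = 520$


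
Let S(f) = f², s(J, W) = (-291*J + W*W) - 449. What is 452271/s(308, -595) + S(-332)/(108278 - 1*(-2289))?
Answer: 79099652009/29183938516 ≈ 2.7104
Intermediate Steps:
s(J, W) = -449 + W² - 291*J (s(J, W) = (-291*J + W²) - 449 = (W² - 291*J) - 449 = -449 + W² - 291*J)
452271/s(308, -595) + S(-332)/(108278 - 1*(-2289)) = 452271/(-449 + (-595)² - 291*308) + (-332)²/(108278 - 1*(-2289)) = 452271/(-449 + 354025 - 89628) + 110224/(108278 + 2289) = 452271/263948 + 110224/110567 = 79099652009/29183938516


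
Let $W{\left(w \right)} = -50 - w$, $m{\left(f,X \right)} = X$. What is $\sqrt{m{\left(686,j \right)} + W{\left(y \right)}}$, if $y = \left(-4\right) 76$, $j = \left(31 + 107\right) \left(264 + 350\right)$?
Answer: $\sqrt{84986} \approx 291.52$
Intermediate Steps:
$j = 84732$ ($j = 138 \cdot 614 = 84732$)
$y = -304$
$\sqrt{m{\left(686,j \right)} + W{\left(y \right)}} = \sqrt{84732 - -254} = \sqrt{84732 + \left(-50 + 304\right)} = \sqrt{84732 + 254} = \sqrt{84986}$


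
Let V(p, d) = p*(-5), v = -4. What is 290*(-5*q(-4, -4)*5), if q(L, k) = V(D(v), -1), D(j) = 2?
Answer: 72500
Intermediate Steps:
V(p, d) = -5*p
q(L, k) = -10 (q(L, k) = -5*2 = -10)
290*(-5*q(-4, -4)*5) = 290*(-5*(-10)*5) = 290*(50*5) = 290*250 = 72500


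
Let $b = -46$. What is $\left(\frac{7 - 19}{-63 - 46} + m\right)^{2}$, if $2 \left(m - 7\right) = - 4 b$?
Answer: $\frac{116704809}{11881} \approx 9822.8$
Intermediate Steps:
$m = 99$ ($m = 7 + \frac{\left(-4\right) \left(-46\right)}{2} = 7 + \frac{1}{2} \cdot 184 = 7 + 92 = 99$)
$\left(\frac{7 - 19}{-63 - 46} + m\right)^{2} = \left(\frac{7 - 19}{-63 - 46} + 99\right)^{2} = \left(- \frac{12}{-109} + 99\right)^{2} = \left(\left(-12\right) \left(- \frac{1}{109}\right) + 99\right)^{2} = \left(\frac{12}{109} + 99\right)^{2} = \left(\frac{10803}{109}\right)^{2} = \frac{116704809}{11881}$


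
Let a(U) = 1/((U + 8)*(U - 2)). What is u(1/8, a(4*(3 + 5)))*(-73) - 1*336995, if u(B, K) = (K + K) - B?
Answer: -101095799/300 ≈ -3.3699e+5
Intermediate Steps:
a(U) = 1/((-2 + U)*(8 + U)) (a(U) = 1/((8 + U)*(-2 + U)) = 1/((-2 + U)*(8 + U)))
u(B, K) = -B + 2*K (u(B, K) = 2*K - B = -B + 2*K)
u(1/8, a(4*(3 + 5)))*(-73) - 1*336995 = (-1/8 + 2/(-16 + (4*(3 + 5))**2 + 6*(4*(3 + 5))))*(-73) - 1*336995 = (-1*1/8 + 2/(-16 + (4*8)**2 + 6*(4*8)))*(-73) - 336995 = (-1/8 + 2/(-16 + 32**2 + 6*32))*(-73) - 336995 = (-1/8 + 2/(-16 + 1024 + 192))*(-73) - 336995 = (-1/8 + 2/1200)*(-73) - 336995 = (-1/8 + 2*(1/1200))*(-73) - 336995 = (-1/8 + 1/600)*(-73) - 336995 = -37/300*(-73) - 336995 = 2701/300 - 336995 = -101095799/300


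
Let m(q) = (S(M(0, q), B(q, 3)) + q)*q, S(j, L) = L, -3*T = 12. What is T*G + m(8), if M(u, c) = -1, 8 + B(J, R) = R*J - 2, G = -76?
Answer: 480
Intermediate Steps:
T = -4 (T = -⅓*12 = -4)
B(J, R) = -10 + J*R (B(J, R) = -8 + (R*J - 2) = -8 + (J*R - 2) = -8 + (-2 + J*R) = -10 + J*R)
m(q) = q*(-10 + 4*q) (m(q) = ((-10 + q*3) + q)*q = ((-10 + 3*q) + q)*q = (-10 + 4*q)*q = q*(-10 + 4*q))
T*G + m(8) = -4*(-76) + 2*8*(-5 + 2*8) = 304 + 2*8*(-5 + 16) = 304 + 2*8*11 = 304 + 176 = 480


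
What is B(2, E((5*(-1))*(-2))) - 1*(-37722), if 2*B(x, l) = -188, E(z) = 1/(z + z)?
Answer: 37628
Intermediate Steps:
E(z) = 1/(2*z)
B(x, l) = -94 (B(x, l) = (1/2)*(-188) = -94)
B(2, E((5*(-1))*(-2))) - 1*(-37722) = -94 - 1*(-37722) = -94 + 37722 = 37628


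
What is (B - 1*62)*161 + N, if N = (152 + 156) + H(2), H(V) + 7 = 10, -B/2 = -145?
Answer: 37019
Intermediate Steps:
B = 290 (B = -2*(-145) = 290)
H(V) = 3 (H(V) = -7 + 10 = 3)
N = 311 (N = (152 + 156) + 3 = 308 + 3 = 311)
(B - 1*62)*161 + N = (290 - 1*62)*161 + 311 = (290 - 62)*161 + 311 = 228*161 + 311 = 36708 + 311 = 37019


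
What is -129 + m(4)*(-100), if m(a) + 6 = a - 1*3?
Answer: 371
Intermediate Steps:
m(a) = -9 + a (m(a) = -6 + (a - 1*3) = -6 + (a - 3) = -6 + (-3 + a) = -9 + a)
-129 + m(4)*(-100) = -129 + (-9 + 4)*(-100) = -129 - 5*(-100) = -129 + 500 = 371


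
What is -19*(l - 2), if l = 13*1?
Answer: -209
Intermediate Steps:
l = 13
-19*(l - 2) = -19*(13 - 2) = -19*11 = -209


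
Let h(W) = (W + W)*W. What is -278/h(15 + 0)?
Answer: -139/225 ≈ -0.61778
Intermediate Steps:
h(W) = 2*W² (h(W) = (2*W)*W = 2*W²)
-278/h(15 + 0) = -278*1/(2*(15 + 0)²) = -278/(2*15²) = -278/(2*225) = -278/450 = -278*1/450 = -139/225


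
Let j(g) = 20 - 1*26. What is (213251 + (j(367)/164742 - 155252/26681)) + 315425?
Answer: 387293316021847/732580217 ≈ 5.2867e+5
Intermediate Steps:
j(g) = -6 (j(g) = 20 - 26 = -6)
(213251 + (j(367)/164742 - 155252/26681)) + 315425 = (213251 + (-6/164742 - 155252/26681)) + 315425 = (213251 + (-6*1/164742 - 155252*1/26681)) + 315425 = (213251 + (-1/27457 - 155252/26681)) + 315425 = (213251 - 4262780845/732580217) + 315425 = 156219201074622/732580217 + 315425 = 387293316021847/732580217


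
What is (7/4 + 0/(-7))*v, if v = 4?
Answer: 7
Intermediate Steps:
(7/4 + 0/(-7))*v = (7/4 + 0/(-7))*4 = (7*(1/4) + 0*(-1/7))*4 = (7/4 + 0)*4 = (7/4)*4 = 7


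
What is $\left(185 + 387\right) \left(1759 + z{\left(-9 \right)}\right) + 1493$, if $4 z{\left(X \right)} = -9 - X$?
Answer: $1007641$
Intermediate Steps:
$z{\left(X \right)} = - \frac{9}{4} - \frac{X}{4}$ ($z{\left(X \right)} = \frac{-9 - X}{4} = - \frac{9}{4} - \frac{X}{4}$)
$\left(185 + 387\right) \left(1759 + z{\left(-9 \right)}\right) + 1493 = \left(185 + 387\right) \left(1759 - 0\right) + 1493 = 572 \left(1759 + \left(- \frac{9}{4} + \frac{9}{4}\right)\right) + 1493 = 572 \left(1759 + 0\right) + 1493 = 572 \cdot 1759 + 1493 = 1006148 + 1493 = 1007641$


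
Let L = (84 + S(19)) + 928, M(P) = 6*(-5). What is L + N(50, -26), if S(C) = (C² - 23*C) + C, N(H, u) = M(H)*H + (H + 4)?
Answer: -491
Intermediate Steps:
M(P) = -30
N(H, u) = 4 - 29*H (N(H, u) = -30*H + (H + 4) = -30*H + (4 + H) = 4 - 29*H)
S(C) = C² - 22*C
L = 955 (L = (84 + 19*(-22 + 19)) + 928 = (84 + 19*(-3)) + 928 = (84 - 57) + 928 = 27 + 928 = 955)
L + N(50, -26) = 955 + (4 - 29*50) = 955 + (4 - 1450) = 955 - 1446 = -491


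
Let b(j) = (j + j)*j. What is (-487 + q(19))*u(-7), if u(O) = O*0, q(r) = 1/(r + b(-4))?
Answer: 0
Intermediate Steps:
b(j) = 2*j**2 (b(j) = (2*j)*j = 2*j**2)
q(r) = 1/(32 + r) (q(r) = 1/(r + 2*(-4)**2) = 1/(r + 2*16) = 1/(r + 32) = 1/(32 + r))
u(O) = 0
(-487 + q(19))*u(-7) = (-487 + 1/(32 + 19))*0 = (-487 + 1/51)*0 = -24836/51*0 = 0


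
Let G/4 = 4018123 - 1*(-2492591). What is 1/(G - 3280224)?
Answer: 1/22762632 ≈ 4.3932e-8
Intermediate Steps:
G = 26042856 (G = 4*(4018123 - 1*(-2492591)) = 4*(4018123 + 2492591) = 4*6510714 = 26042856)
1/(G - 3280224) = 1/(26042856 - 3280224) = 1/22762632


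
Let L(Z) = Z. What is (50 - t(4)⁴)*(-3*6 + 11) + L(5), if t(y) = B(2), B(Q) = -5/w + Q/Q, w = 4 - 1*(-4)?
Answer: -1412553/4096 ≈ -344.86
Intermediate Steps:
w = 8 (w = 4 + 4 = 8)
B(Q) = 3/8 (B(Q) = -5/8 + Q/Q = -5*⅛ + 1 = -5/8 + 1 = 3/8)
t(y) = 3/8
(50 - t(4)⁴)*(-3*6 + 11) + L(5) = (50 - (3/8)⁴)*(-3*6 + 11) + 5 = (50 - 1*81/4096)*(-18 + 11) + 5 = (50 - 81/4096)*(-7) + 5 = (204719/4096)*(-7) + 5 = -1433033/4096 + 5 = -1412553/4096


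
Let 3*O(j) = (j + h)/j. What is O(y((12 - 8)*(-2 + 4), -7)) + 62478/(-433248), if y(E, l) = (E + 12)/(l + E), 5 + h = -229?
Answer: -4019323/1083120 ≈ -3.7109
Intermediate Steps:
h = -234 (h = -5 - 229 = -234)
y(E, l) = (12 + E)/(E + l)
O(j) = (-234 + j)/(3*j) (O(j) = ((j - 234)/j)/3 = ((-234 + j)/j)/3 = (-234 + j)/(3*j))
O(y((12 - 8)*(-2 + 4), -7)) + 62478/(-433248) = (-234 + (12 + (12 - 8)*(-2 + 4))/((12 - 8)*(-2 + 4) - 7))/(3*(((12 + (12 - 8)*(-2 + 4))/((12 - 8)*(-2 + 4) - 7)))) + 62478/(-433248) = (-234 + (12 + 4*2)/(4*2 - 7))/(3*(((12 + 4*2)/(4*2 - 7)))) + 62478*(-1/433248) = (-234 + (12 + 8)/(8 - 7))/(3*(((12 + 8)/(8 - 7)))) - 10413/72208 = (-234 + 20/1)/(3*((20/1))) - 10413/72208 = (-234 + 1*20)/(3*((1*20))) - 10413/72208 = (⅓)*(-234 + 20)/20 - 10413/72208 = (⅓)*(1/20)*(-214) - 10413/72208 = -107/30 - 10413/72208 = -4019323/1083120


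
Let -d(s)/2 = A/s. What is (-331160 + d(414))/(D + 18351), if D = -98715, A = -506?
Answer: 1490209/361638 ≈ 4.1207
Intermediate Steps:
d(s) = 1012/s (d(s) = -(-1012)/s = 1012/s)
(-331160 + d(414))/(D + 18351) = (-331160 + 1012/414)/(-98715 + 18351) = (-331160 + 1012*(1/414))/(-80364) = (-331160 + 22/9)*(-1/80364) = -2980418/9*(-1/80364) = 1490209/361638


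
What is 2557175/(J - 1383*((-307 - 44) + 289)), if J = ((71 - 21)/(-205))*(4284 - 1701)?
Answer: 2557175/85116 ≈ 30.043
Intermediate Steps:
J = -630 (J = (50*(-1/205))*2583 = -10/41*2583 = -630)
2557175/(J - 1383*((-307 - 44) + 289)) = 2557175/(-630 - 1383*((-307 - 44) + 289)) = 2557175/(-630 - 1383*(-351 + 289)) = 2557175/(-630 - 1383*(-62)) = 2557175/(-630 + 85746) = 2557175/85116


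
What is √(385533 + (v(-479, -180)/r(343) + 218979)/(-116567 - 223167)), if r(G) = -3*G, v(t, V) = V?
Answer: √106839295772623701882/16646966 ≈ 620.91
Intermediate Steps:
√(385533 + (v(-479, -180)/r(343) + 218979)/(-116567 - 223167)) = √(385533 + (-180/((-3*343)) + 218979)/(-116567 - 223167)) = √(385533 + (-180/(-1029) + 218979)/(-339734)) = √(385533 + (-180*(-1/1029) + 218979)*(-1/339734)) = √(385533 + (60/343 + 218979)*(-1/339734)) = √(385533 + (75109857/343)*(-1/339734)) = √(385533 - 75109857/116528762) = √(44925608090289/116528762) = √106839295772623701882/16646966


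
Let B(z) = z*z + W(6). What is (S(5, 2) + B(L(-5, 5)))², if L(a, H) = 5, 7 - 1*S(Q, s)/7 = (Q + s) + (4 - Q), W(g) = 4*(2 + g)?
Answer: 4096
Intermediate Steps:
W(g) = 8 + 4*g
S(Q, s) = 21 - 7*s (S(Q, s) = 49 - 7*((Q + s) + (4 - Q)) = 49 - 7*(4 + s) = 49 + (-28 - 7*s) = 21 - 7*s)
B(z) = 32 + z² (B(z) = z*z + (8 + 4*6) = z² + (8 + 24) = z² + 32 = 32 + z²)
(S(5, 2) + B(L(-5, 5)))² = ((21 - 7*2) + (32 + 5²))² = ((21 - 14) + (32 + 25))² = (7 + 57)² = 64² = 4096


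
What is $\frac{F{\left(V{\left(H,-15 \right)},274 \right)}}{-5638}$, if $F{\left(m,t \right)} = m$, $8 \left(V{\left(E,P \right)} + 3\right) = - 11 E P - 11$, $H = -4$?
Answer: $\frac{695}{45104} \approx 0.015409$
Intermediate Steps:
$V{\left(E,P \right)} = - \frac{35}{8} - \frac{11 E P}{8}$ ($V{\left(E,P \right)} = -3 + \frac{- 11 E P - 11}{8} = -3 + \frac{-11 - 11 E P}{8} = -3 - \left(\frac{11}{8} + \frac{11 E P}{8}\right) = - \frac{35}{8} - \frac{11 E P}{8}$)
$\frac{F{\left(V{\left(H,-15 \right)},274 \right)}}{-5638} = \frac{- \frac{35}{8} - \left(- \frac{11}{2}\right) \left(-15\right)}{-5638} = \left(- \frac{35}{8} - \frac{165}{2}\right) \left(- \frac{1}{5638}\right) = \left(- \frac{695}{8}\right) \left(- \frac{1}{5638}\right) = \frac{695}{45104}$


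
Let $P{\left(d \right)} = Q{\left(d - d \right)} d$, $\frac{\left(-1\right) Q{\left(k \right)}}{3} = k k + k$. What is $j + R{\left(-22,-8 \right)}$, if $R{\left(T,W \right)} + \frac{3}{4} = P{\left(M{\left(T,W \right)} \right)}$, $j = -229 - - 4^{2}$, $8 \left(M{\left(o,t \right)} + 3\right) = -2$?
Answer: $- \frac{855}{4} \approx -213.75$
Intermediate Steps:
$M{\left(o,t \right)} = - \frac{13}{4}$ ($M{\left(o,t \right)} = -3 + \frac{1}{8} \left(-2\right) = -3 - \frac{1}{4} = - \frac{13}{4}$)
$Q{\left(k \right)} = - 3 k - 3 k^{2}$ ($Q{\left(k \right)} = - 3 \left(k k + k\right) = - 3 \left(k^{2} + k\right) = - 3 \left(k + k^{2}\right) = - 3 k - 3 k^{2}$)
$P{\left(d \right)} = 0$ ($P{\left(d \right)} = - 3 \left(d - d\right) \left(1 + \left(d - d\right)\right) d = \left(-3\right) 0 \left(1 + 0\right) d = \left(-3\right) 0 \cdot 1 d = 0 d = 0$)
$j = -213$ ($j = -229 - \left(-1\right) 16 = -229 - -16 = -229 + 16 = -213$)
$R{\left(T,W \right)} = - \frac{3}{4}$ ($R{\left(T,W \right)} = - \frac{3}{4} + 0 = - \frac{3}{4}$)
$j + R{\left(-22,-8 \right)} = -213 - \frac{3}{4} = - \frac{855}{4}$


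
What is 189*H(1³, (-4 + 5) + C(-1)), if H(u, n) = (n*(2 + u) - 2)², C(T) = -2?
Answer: 4725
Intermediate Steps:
H(u, n) = (-2 + n*(2 + u))²
189*H(1³, (-4 + 5) + C(-1)) = 189*(-2 + 2*((-4 + 5) - 2) + ((-4 + 5) - 2)*1³)² = 189*(-2 + 2*(1 - 2) + (1 - 2)*1)² = 189*(-2 + 2*(-1) - 1*1)² = 189*(-2 - 2 - 1)² = 189*(-5)² = 189*25 = 4725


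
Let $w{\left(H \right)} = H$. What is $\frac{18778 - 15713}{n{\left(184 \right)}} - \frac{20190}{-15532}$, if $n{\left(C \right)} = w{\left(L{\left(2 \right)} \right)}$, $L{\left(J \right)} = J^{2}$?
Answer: $\frac{11921585}{15532} \approx 767.55$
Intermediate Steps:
$n{\left(C \right)} = 4$ ($n{\left(C \right)} = 2^{2} = 4$)
$\frac{18778 - 15713}{n{\left(184 \right)}} - \frac{20190}{-15532} = \frac{18778 - 15713}{4} - \frac{20190}{-15532} = 3065 \cdot \frac{1}{4} - - \frac{10095}{7766} = \frac{3065}{4} + \frac{10095}{7766} = \frac{11921585}{15532}$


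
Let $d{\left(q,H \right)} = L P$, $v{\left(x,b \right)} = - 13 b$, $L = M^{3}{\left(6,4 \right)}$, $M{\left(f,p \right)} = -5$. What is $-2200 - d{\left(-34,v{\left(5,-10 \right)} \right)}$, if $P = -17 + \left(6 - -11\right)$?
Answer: $-2200$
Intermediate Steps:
$L = -125$ ($L = \left(-5\right)^{3} = -125$)
$P = 0$ ($P = -17 + \left(6 + 11\right) = -17 + 17 = 0$)
$d{\left(q,H \right)} = 0$ ($d{\left(q,H \right)} = \left(-125\right) 0 = 0$)
$-2200 - d{\left(-34,v{\left(5,-10 \right)} \right)} = -2200 - 0 = -2200 + 0 = -2200$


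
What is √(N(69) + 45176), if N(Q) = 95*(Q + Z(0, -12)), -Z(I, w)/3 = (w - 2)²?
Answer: I*√4129 ≈ 64.257*I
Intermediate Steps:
Z(I, w) = -3*(-2 + w)² (Z(I, w) = -3*(w - 2)² = -3*(-2 + w)²)
N(Q) = -55860 + 95*Q (N(Q) = 95*(Q - 3*(-2 - 12)²) = 95*(Q - 3*(-14)²) = 95*(Q - 3*196) = 95*(Q - 588) = 95*(-588 + Q) = -55860 + 95*Q)
√(N(69) + 45176) = √((-55860 + 95*69) + 45176) = √((-55860 + 6555) + 45176) = √(-49305 + 45176) = √(-4129) = I*√4129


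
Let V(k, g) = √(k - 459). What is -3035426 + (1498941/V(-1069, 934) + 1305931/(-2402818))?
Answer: -663052503309/218438 - 1498941*I*√382/764 ≈ -3.0354e+6 - 38346.0*I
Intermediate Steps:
V(k, g) = √(-459 + k)
-3035426 + (1498941/V(-1069, 934) + 1305931/(-2402818)) = -3035426 + (1498941/(√(-459 - 1069)) + 1305931/(-2402818)) = -3035426 + (1498941/(√(-1528)) + 1305931*(-1/2402818)) = -3035426 + (1498941/((2*I*√382)) - 118721/218438) = -3035426 + (1498941*(-I*√382/764) - 118721/218438) = -3035426 + (-1498941*I*√382/764 - 118721/218438) = -3035426 + (-118721/218438 - 1498941*I*√382/764) = -663052503309/218438 - 1498941*I*√382/764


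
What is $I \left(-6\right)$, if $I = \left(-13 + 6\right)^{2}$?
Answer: $-294$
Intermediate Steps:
$I = 49$ ($I = \left(-7\right)^{2} = 49$)
$I \left(-6\right) = 49 \left(-6\right) = -294$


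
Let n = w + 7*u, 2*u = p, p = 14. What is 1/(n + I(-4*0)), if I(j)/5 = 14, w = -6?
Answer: 1/113 ≈ 0.0088496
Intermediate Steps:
I(j) = 70 (I(j) = 5*14 = 70)
u = 7 (u = (½)*14 = 7)
n = 43 (n = -6 + 7*7 = -6 + 49 = 43)
1/(n + I(-4*0)) = 1/(43 + 70) = 1/113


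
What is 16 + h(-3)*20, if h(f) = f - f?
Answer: 16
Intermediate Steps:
h(f) = 0
16 + h(-3)*20 = 16 + 0*20 = 16 + 0 = 16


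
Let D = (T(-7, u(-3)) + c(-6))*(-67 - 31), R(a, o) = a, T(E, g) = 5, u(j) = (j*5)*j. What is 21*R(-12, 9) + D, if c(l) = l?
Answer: -154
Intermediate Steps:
u(j) = 5*j² (u(j) = (5*j)*j = 5*j²)
D = 98 (D = (5 - 6)*(-67 - 31) = -1*(-98) = 98)
21*R(-12, 9) + D = 21*(-12) + 98 = -252 + 98 = -154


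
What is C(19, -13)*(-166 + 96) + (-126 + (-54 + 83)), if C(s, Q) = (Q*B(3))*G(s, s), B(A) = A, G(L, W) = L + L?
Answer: 103643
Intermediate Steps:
G(L, W) = 2*L
C(s, Q) = 6*Q*s (C(s, Q) = (Q*3)*(2*s) = (3*Q)*(2*s) = 6*Q*s)
C(19, -13)*(-166 + 96) + (-126 + (-54 + 83)) = (6*(-13)*19)*(-166 + 96) + (-126 + (-54 + 83)) = -1482*(-70) + (-126 + 29) = 103740 - 97 = 103643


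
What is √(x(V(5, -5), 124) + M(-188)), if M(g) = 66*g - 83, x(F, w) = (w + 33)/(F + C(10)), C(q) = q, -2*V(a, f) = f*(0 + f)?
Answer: 7*I*√6405/5 ≈ 112.04*I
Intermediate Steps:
V(a, f) = -f²/2 (V(a, f) = -f*(0 + f)/2 = -f*f/2 = -f²/2)
x(F, w) = (33 + w)/(10 + F) (x(F, w) = (w + 33)/(F + 10) = (33 + w)/(10 + F))
M(g) = -83 + 66*g
√(x(V(5, -5), 124) + M(-188)) = √((33 + 124)/(10 - ½*(-5)²) + (-83 + 66*(-188))) = √(157/(10 - ½*25) + (-83 - 12408)) = √(157/(10 - 25/2) - 12491) = √(157/(-5/2) - 12491) = √(-⅖*157 - 12491) = √(-314/5 - 12491) = √(-62769/5) = 7*I*√6405/5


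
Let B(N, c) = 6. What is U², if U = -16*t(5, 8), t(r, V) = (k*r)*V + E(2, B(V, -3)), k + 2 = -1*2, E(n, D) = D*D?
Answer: 3936256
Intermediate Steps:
E(n, D) = D²
k = -4 (k = -2 - 1*2 = -2 - 2 = -4)
t(r, V) = 36 - 4*V*r (t(r, V) = (-4*r)*V + 6² = -4*V*r + 36 = 36 - 4*V*r)
U = 1984 (U = -16*(36 - 4*8*5) = -16*(36 - 160) = -16*(-124) = 1984)
U² = 1984² = 3936256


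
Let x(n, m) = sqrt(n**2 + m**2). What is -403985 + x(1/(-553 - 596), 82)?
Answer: -403985 + 5*sqrt(355081261)/1149 ≈ -4.0390e+5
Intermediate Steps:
x(n, m) = sqrt(m**2 + n**2)
-403985 + x(1/(-553 - 596), 82) = -403985 + sqrt(82**2 + (1/(-553 - 596))**2) = -403985 + sqrt(6724 + (1/(-1149))**2) = -403985 + sqrt(6724 + (-1/1149)**2) = -403985 + sqrt(6724 + 1/1320201) = -403985 + sqrt(8877031525/1320201) = -403985 + 5*sqrt(355081261)/1149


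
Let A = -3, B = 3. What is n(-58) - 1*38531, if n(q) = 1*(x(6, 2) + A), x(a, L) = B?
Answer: -38531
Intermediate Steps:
x(a, L) = 3
n(q) = 0 (n(q) = 1*(3 - 3) = 1*0 = 0)
n(-58) - 1*38531 = 0 - 1*38531 = 0 - 38531 = -38531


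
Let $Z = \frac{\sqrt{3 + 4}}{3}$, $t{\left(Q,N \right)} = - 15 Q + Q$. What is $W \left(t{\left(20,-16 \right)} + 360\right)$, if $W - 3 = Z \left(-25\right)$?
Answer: $240 - \frac{2000 \sqrt{7}}{3} \approx -1523.8$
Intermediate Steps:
$t{\left(Q,N \right)} = - 14 Q$
$Z = \frac{\sqrt{7}}{3}$ ($Z = \sqrt{7} \cdot \frac{1}{3} = \frac{\sqrt{7}}{3} \approx 0.88192$)
$W = 3 - \frac{25 \sqrt{7}}{3}$ ($W = 3 + \frac{\sqrt{7}}{3} \left(-25\right) = 3 - \frac{25 \sqrt{7}}{3} \approx -19.048$)
$W \left(t{\left(20,-16 \right)} + 360\right) = \left(3 - \frac{25 \sqrt{7}}{3}\right) \left(\left(-14\right) 20 + 360\right) = \left(3 - \frac{25 \sqrt{7}}{3}\right) \left(-280 + 360\right) = \left(3 - \frac{25 \sqrt{7}}{3}\right) 80 = 240 - \frac{2000 \sqrt{7}}{3}$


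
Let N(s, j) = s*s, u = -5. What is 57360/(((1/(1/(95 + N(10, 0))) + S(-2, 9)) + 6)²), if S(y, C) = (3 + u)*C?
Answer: 19120/11163 ≈ 1.7128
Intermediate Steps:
N(s, j) = s²
S(y, C) = -2*C (S(y, C) = (3 - 5)*C = -2*C)
57360/(((1/(1/(95 + N(10, 0))) + S(-2, 9)) + 6)²) = 57360/(((1/(1/(95 + 10²)) - 2*9) + 6)²) = 57360/(((1/(1/(95 + 100)) - 18) + 6)²) = 57360/(((1/(1/195) - 18) + 6)²) = 57360/(((195 - 18) + 6)²) = 57360/((177 + 6)²) = 57360/(183²) = 57360/33489 = 57360*(1/33489) = 19120/11163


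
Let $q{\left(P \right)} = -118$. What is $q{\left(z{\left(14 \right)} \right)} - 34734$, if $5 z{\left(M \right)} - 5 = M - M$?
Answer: $-34852$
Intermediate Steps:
$z{\left(M \right)} = 1$ ($z{\left(M \right)} = 1 + \frac{M - M}{5} = 1 + \frac{1}{5} \cdot 0 = 1 + 0 = 1$)
$q{\left(z{\left(14 \right)} \right)} - 34734 = -118 - 34734 = -34852$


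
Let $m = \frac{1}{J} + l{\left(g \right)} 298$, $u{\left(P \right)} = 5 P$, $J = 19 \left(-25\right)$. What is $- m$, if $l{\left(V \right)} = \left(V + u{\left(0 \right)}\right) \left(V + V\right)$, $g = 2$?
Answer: $- \frac{1132399}{475} \approx -2384.0$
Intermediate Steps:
$J = -475$
$l{\left(V \right)} = 2 V^{2}$ ($l{\left(V \right)} = \left(V + 5 \cdot 0\right) \left(V + V\right) = \left(V + 0\right) 2 V = V 2 V = 2 V^{2}$)
$m = \frac{1132399}{475}$ ($m = \frac{1}{-475} + 2 \cdot 2^{2} \cdot 298 = - \frac{1}{475} + 2 \cdot 4 \cdot 298 = - \frac{1}{475} + 8 \cdot 298 = - \frac{1}{475} + 2384 = \frac{1132399}{475} \approx 2384.0$)
$- m = \left(-1\right) \frac{1132399}{475} = - \frac{1132399}{475}$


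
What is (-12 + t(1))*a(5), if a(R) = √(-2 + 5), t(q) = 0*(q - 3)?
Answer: -12*√3 ≈ -20.785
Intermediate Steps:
t(q) = 0 (t(q) = 0*(-3 + q) = 0)
a(R) = √3
(-12 + t(1))*a(5) = (-12 + 0)*√3 = -12*√3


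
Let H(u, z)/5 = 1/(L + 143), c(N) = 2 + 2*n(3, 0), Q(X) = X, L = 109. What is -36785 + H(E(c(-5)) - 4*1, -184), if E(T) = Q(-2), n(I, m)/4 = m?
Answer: -9269815/252 ≈ -36785.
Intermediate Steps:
n(I, m) = 4*m
c(N) = 2 (c(N) = 2 + 2*(4*0) = 2 + 2*0 = 2 + 0 = 2)
E(T) = -2
H(u, z) = 5/252 (H(u, z) = 5/(109 + 143) = 5/252)
-36785 + H(E(c(-5)) - 4*1, -184) = -36785 + 5/252 = -9269815/252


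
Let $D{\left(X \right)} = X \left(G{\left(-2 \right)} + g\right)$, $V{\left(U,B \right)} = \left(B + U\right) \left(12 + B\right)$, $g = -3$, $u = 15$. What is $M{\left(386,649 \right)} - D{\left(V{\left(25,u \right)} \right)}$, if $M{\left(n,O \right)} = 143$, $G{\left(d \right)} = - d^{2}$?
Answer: $7703$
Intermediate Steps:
$V{\left(U,B \right)} = \left(12 + B\right) \left(B + U\right)$
$D{\left(X \right)} = - 7 X$ ($D{\left(X \right)} = X \left(- \left(-2\right)^{2} - 3\right) = X \left(\left(-1\right) 4 - 3\right) = X \left(-4 - 3\right) = X \left(-7\right) = - 7 X$)
$M{\left(386,649 \right)} - D{\left(V{\left(25,u \right)} \right)} = 143 - - 7 \left(15^{2} + 12 \cdot 15 + 12 \cdot 25 + 15 \cdot 25\right) = 143 - - 7 \left(225 + 180 + 300 + 375\right) = 143 - \left(-7\right) 1080 = 143 - -7560 = 143 + 7560 = 7703$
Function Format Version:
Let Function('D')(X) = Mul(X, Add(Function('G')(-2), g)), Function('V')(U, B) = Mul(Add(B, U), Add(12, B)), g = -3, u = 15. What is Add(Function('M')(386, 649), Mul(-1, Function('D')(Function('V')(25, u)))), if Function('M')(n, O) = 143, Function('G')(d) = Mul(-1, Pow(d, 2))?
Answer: 7703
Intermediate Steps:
Function('V')(U, B) = Mul(Add(12, B), Add(B, U))
Function('D')(X) = Mul(-7, X) (Function('D')(X) = Mul(X, Add(Mul(-1, Pow(-2, 2)), -3)) = Mul(X, Add(Mul(-1, 4), -3)) = Mul(X, Add(-4, -3)) = Mul(X, -7) = Mul(-7, X))
Add(Function('M')(386, 649), Mul(-1, Function('D')(Function('V')(25, u)))) = Add(143, Mul(-1, Mul(-7, Add(Pow(15, 2), Mul(12, 15), Mul(12, 25), Mul(15, 25))))) = Add(143, Mul(-1, Mul(-7, Add(225, 180, 300, 375)))) = Add(143, Mul(-1, Mul(-7, 1080))) = Add(143, Mul(-1, -7560)) = Add(143, 7560) = 7703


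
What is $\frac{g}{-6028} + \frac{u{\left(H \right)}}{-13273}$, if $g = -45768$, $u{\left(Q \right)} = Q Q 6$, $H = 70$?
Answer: $\frac{107563866}{20002411} \approx 5.3775$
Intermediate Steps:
$u{\left(Q \right)} = 6 Q^{2}$ ($u{\left(Q \right)} = Q^{2} \cdot 6 = 6 Q^{2}$)
$\frac{g}{-6028} + \frac{u{\left(H \right)}}{-13273} = - \frac{45768}{-6028} + \frac{6 \cdot 70^{2}}{-13273} = \left(-45768\right) \left(- \frac{1}{6028}\right) + 6 \cdot 4900 \left(- \frac{1}{13273}\right) = \frac{11442}{1507} + 29400 \left(- \frac{1}{13273}\right) = \frac{11442}{1507} - \frac{29400}{13273} = \frac{107563866}{20002411}$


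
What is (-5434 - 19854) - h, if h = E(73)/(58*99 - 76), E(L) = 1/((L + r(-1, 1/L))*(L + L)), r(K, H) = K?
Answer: -1506178365697/59560992 ≈ -25288.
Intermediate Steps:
E(L) = 1/(2*L*(-1 + L)) (E(L) = 1/((L - 1)*(L + L)) = 1/((-1 + L)*(2*L)) = 1/(2*L*(-1 + L)))
h = 1/59560992 (h = ((½)/(73*(-1 + 73)))/(58*99 - 76) = ((½)*(1/73)/72)/(5742 - 76) = ((½)*(1/73)*(1/72))/5666 = (1/10512)*(1/5666) = 1/59560992 ≈ 1.6789e-8)
(-5434 - 19854) - h = (-5434 - 19854) - 1*1/59560992 = -25288 - 1/59560992 = -1506178365697/59560992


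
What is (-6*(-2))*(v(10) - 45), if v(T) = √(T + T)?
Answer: -540 + 24*√5 ≈ -486.33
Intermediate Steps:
v(T) = √2*√T (v(T) = √(2*T) = √2*√T)
(-6*(-2))*(v(10) - 45) = (-6*(-2))*(√2*√10 - 45) = 12*(2*√5 - 45) = 12*(-45 + 2*√5) = -540 + 24*√5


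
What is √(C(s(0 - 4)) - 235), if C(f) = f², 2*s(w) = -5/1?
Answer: I*√915/2 ≈ 15.124*I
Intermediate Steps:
s(w) = -5/2 (s(w) = (-5/1)/2 = (-5*1)/2 = (½)*(-5) = -5/2)
√(C(s(0 - 4)) - 235) = √((-5/2)² - 235) = √(25/4 - 235) = √(-915/4) = I*√915/2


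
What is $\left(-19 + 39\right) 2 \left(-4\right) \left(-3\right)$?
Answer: $480$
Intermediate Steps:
$\left(-19 + 39\right) 2 \left(-4\right) \left(-3\right) = 20 \left(\left(-8\right) \left(-3\right)\right) = 20 \cdot 24 = 480$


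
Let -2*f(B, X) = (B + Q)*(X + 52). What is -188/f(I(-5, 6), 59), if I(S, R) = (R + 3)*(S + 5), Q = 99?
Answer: 376/10989 ≈ 0.034216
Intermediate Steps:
I(S, R) = (3 + R)*(5 + S)
f(B, X) = -(52 + X)*(99 + B)/2 (f(B, X) = -(B + 99)*(X + 52)/2 = -(99 + B)*(52 + X)/2 = -(52 + X)*(99 + B)/2)
-188/f(I(-5, 6), 59) = -188/(-2574 - 26*(15 + 3*(-5) + 5*6 + 6*(-5)) - 99/2*59 - 1/2*(15 + 3*(-5) + 5*6 + 6*(-5))*59) = -188/(-2574 - 26*(15 - 15 + 30 - 30) - 5841/2 - 1/2*(15 - 15 + 30 - 30)*59) = -188/(-2574 - 26*0 - 5841/2 - 1/2*0*59) = -188/(-2574 + 0 - 5841/2 + 0) = -188/(-10989/2) = -188*(-2/10989) = 376/10989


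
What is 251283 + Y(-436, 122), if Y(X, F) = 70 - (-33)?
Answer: 251386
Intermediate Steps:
Y(X, F) = 103 (Y(X, F) = 70 - 1*(-33) = 70 + 33 = 103)
251283 + Y(-436, 122) = 251283 + 103 = 251386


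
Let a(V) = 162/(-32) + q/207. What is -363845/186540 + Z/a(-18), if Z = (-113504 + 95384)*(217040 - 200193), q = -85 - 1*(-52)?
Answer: 2514674581074239/43016124 ≈ 5.8459e+7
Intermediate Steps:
q = -33 (q = -85 + 52 = -33)
Z = -305267640 (Z = -18120*16847 = -305267640)
a(V) = -5765/1104 (a(V) = 162/(-32) - 33/207 = 162*(-1/32) - 33*1/207 = -81/16 - 11/69 = -5765/1104)
-363845/186540 + Z/a(-18) = -363845/186540 - 305267640/(-5765/1104) = -363845*1/186540 - 305267640*(-1104/5765) = -72769/37308 + 67403094912/1153 = 2514674581074239/43016124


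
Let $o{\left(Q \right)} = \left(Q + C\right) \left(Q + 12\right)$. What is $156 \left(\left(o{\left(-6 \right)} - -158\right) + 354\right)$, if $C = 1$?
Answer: $75192$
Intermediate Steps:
$o{\left(Q \right)} = \left(1 + Q\right) \left(12 + Q\right)$ ($o{\left(Q \right)} = \left(Q + 1\right) \left(Q + 12\right) = \left(1 + Q\right) \left(12 + Q\right)$)
$156 \left(\left(o{\left(-6 \right)} - -158\right) + 354\right) = 156 \left(\left(\left(12 + \left(-6\right)^{2} + 13 \left(-6\right)\right) - -158\right) + 354\right) = 156 \left(\left(\left(12 + 36 - 78\right) + 158\right) + 354\right) = 156 \left(\left(-30 + 158\right) + 354\right) = 156 \left(128 + 354\right) = 156 \cdot 482 = 75192$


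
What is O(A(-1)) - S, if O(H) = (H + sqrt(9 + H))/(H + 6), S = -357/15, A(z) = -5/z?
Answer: 1334/55 + sqrt(14)/11 ≈ 24.595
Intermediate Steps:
S = -119/5 (S = -357*1/15 = -119/5 ≈ -23.800)
O(H) = (H + sqrt(9 + H))/(6 + H)
O(A(-1)) - S = (-5/(-1) + sqrt(9 - 5/(-1)))/(6 - 5/(-1)) - 1*(-119/5) = (-5*(-1) + sqrt(9 - 5*(-1)))/(6 - 5*(-1)) + 119/5 = (5 + sqrt(9 + 5))/(6 + 5) + 119/5 = (5 + sqrt(14))/11 + 119/5 = (5/11 + sqrt(14)/11) + 119/5 = 1334/55 + sqrt(14)/11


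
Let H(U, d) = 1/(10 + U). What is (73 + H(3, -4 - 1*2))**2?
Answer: 902500/169 ≈ 5340.2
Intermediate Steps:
(73 + H(3, -4 - 1*2))**2 = (73 + 1/(10 + 3))**2 = (73 + 1/13)**2 = (950/13)**2 = 902500/169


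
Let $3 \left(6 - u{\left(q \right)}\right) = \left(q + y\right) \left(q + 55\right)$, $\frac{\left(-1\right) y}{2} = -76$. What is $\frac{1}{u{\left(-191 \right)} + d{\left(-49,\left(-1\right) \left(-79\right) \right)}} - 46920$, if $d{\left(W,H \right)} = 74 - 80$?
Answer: $- \frac{82954561}{1768} \approx -46920.0$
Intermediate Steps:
$y = 152$ ($y = \left(-2\right) \left(-76\right) = 152$)
$d{\left(W,H \right)} = -6$ ($d{\left(W,H \right)} = 74 - 80 = -6$)
$u{\left(q \right)} = 6 - \frac{\left(55 + q\right) \left(152 + q\right)}{3}$ ($u{\left(q \right)} = 6 - \frac{\left(q + 152\right) \left(q + 55\right)}{3} = 6 - \frac{\left(152 + q\right) \left(55 + q\right)}{3} = 6 - \frac{\left(55 + q\right) \left(152 + q\right)}{3}$)
$\frac{1}{u{\left(-191 \right)} + d{\left(-49,\left(-1\right) \left(-79\right) \right)}} - 46920 = \frac{1}{\left(- \frac{8342}{3} - -13179 - \frac{\left(-191\right)^{2}}{3}\right) - 6} - 46920 = \frac{1}{\left(- \frac{8342}{3} + 13179 - \frac{36481}{3}\right) - 6} - 46920 = \frac{1}{-1762 - 6} - 46920 = \frac{1}{-1768} - 46920 = - \frac{1}{1768} - 46920 = - \frac{82954561}{1768}$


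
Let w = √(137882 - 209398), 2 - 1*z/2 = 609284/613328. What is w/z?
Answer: 153332*I*√17879/154343 ≈ 132.84*I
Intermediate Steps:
z = 154343/76666 (z = 4 - 1218568/613328 = 4 - 2*152321/153332 = 4 - 152321/76666 = 154343/76666 ≈ 2.0132)
w = 2*I*√17879 (w = √(-71516) = 2*I*√17879 ≈ 267.42*I)
w/z = (2*I*√17879)/(154343/76666) = (2*I*√17879)*(76666/154343) = 153332*I*√17879/154343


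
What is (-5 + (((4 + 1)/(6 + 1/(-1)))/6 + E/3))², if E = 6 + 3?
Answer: 121/36 ≈ 3.3611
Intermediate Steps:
E = 9
(-5 + (((4 + 1)/(6 + 1/(-1)))/6 + E/3))² = (-5 + (((4 + 1)/(6 + 1/(-1)))/6 + 9/3))² = (-5 + ((5/(6 - 1))*(⅙) + 9*(⅓)))² = (-5 + ((5/5)*(⅙) + 3))² = (-5 + ((5*(⅕))*(⅙) + 3))² = (-5 + (1*(⅙) + 3))² = (-5 + (⅙ + 3))² = (-5 + 19/6)² = (-11/6)² = 121/36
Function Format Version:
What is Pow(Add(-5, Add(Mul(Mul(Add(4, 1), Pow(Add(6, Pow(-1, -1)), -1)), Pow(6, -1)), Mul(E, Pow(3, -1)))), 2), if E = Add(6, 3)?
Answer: Rational(121, 36) ≈ 3.3611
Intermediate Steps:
E = 9
Pow(Add(-5, Add(Mul(Mul(Add(4, 1), Pow(Add(6, Pow(-1, -1)), -1)), Pow(6, -1)), Mul(E, Pow(3, -1)))), 2) = Pow(Add(-5, Add(Mul(Mul(Add(4, 1), Pow(Add(6, Pow(-1, -1)), -1)), Pow(6, -1)), Mul(9, Pow(3, -1)))), 2) = Pow(Add(-5, Add(Mul(Mul(5, Pow(Add(6, -1), -1)), Rational(1, 6)), Mul(9, Rational(1, 3)))), 2) = Pow(Add(-5, Add(Mul(Mul(5, Pow(5, -1)), Rational(1, 6)), 3)), 2) = Pow(Add(-5, Add(Mul(Mul(5, Rational(1, 5)), Rational(1, 6)), 3)), 2) = Pow(Add(-5, Add(Mul(1, Rational(1, 6)), 3)), 2) = Pow(Add(-5, Add(Rational(1, 6), 3)), 2) = Pow(Add(-5, Rational(19, 6)), 2) = Pow(Rational(-11, 6), 2) = Rational(121, 36)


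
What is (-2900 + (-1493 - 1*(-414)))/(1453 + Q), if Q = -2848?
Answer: 3979/1395 ≈ 2.8523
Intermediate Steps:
(-2900 + (-1493 - 1*(-414)))/(1453 + Q) = (-2900 + (-1493 - 1*(-414)))/(1453 - 2848) = (-2900 + (-1493 + 414))/(-1395) = (-2900 - 1079)*(-1/1395) = -3979*(-1/1395) = 3979/1395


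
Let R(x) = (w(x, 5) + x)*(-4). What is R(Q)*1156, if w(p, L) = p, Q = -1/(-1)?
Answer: -9248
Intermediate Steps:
Q = 1 (Q = -1*(-1) = 1)
R(x) = -8*x (R(x) = (x + x)*(-4) = (2*x)*(-4) = -8*x)
R(Q)*1156 = -8*1*1156 = -8*1156 = -9248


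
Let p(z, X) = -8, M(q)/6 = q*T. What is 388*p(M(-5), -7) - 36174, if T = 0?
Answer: -39278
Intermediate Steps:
M(q) = 0 (M(q) = 6*(q*0) = 6*0 = 0)
388*p(M(-5), -7) - 36174 = 388*(-8) - 36174 = -3104 - 36174 = -39278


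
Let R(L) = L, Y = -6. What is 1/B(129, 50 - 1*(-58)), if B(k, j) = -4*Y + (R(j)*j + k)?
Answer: 1/11817 ≈ 8.4624e-5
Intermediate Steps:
B(k, j) = 24 + k + j² (B(k, j) = -4*(-6) + (j*j + k) = 24 + (j² + k) = 24 + (k + j²) = 24 + k + j²)
1/B(129, 50 - 1*(-58)) = 1/(24 + 129 + (50 - 1*(-58))²) = 1/(24 + 129 + (50 + 58)²) = 1/(24 + 129 + 108²) = 1/(24 + 129 + 11664) = 1/11817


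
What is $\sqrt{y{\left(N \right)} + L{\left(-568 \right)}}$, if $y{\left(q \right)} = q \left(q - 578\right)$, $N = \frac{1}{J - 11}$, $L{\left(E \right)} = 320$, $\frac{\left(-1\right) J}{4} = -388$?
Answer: $\frac{13 \sqrt{4491167}}{1541} \approx 17.878$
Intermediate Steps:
$J = 1552$ ($J = \left(-4\right) \left(-388\right) = 1552$)
$N = \frac{1}{1541}$ ($N = \frac{1}{1552 - 11} = \frac{1}{1541} \approx 0.00064893$)
$y{\left(q \right)} = q \left(-578 + q\right)$
$\sqrt{y{\left(N \right)} + L{\left(-568 \right)}} = \sqrt{\frac{-578 + \frac{1}{1541}}{1541} + 320} = \sqrt{\frac{1}{1541} \left(- \frac{890697}{1541}\right) + 320} = \sqrt{- \frac{890697}{2374681} + 320} = \sqrt{\frac{759007223}{2374681}} = \frac{13 \sqrt{4491167}}{1541}$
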